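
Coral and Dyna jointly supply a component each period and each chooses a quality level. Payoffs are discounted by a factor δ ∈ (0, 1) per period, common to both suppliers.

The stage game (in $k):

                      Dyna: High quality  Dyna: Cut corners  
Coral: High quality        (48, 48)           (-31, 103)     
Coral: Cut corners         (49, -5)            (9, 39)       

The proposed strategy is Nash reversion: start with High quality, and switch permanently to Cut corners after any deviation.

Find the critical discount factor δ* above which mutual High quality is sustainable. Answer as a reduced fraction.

55/64

Coral's threshold: (49−48)/(49−9) = 1/40.
Dyna's threshold: (103−48)/(103−39) = 55/64.
1/40 < 55/64, so Dyna binds and δ* = 55/64.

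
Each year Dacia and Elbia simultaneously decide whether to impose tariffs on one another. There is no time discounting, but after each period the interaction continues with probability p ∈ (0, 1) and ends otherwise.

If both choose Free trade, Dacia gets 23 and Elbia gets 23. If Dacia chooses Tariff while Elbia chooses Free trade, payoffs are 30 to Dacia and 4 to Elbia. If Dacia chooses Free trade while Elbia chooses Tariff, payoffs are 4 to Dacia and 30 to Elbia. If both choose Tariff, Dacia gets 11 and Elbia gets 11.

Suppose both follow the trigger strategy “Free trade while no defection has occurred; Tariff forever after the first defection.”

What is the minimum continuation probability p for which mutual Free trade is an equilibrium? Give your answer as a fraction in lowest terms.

With no time discounting, the continuation probability p plays the role of the discount factor.
Grim-trigger IC: 23/(1−p) ≥ 30 + 11p/(1−p) ⇒ p ≥ (30−23)/(30−11) = 7/19.

7/19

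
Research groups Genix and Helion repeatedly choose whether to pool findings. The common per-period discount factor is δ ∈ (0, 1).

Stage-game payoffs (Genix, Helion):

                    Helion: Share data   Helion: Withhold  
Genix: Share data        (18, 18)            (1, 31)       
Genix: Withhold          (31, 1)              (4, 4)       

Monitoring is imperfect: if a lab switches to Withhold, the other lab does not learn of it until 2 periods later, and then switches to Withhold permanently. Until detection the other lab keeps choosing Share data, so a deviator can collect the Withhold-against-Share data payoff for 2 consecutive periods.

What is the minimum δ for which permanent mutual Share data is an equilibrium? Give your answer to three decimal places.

Deviating for the 2 undetected periods gains 31−18 = 13 per period over cooperation, then loses 18−4 = 14 per period forever once punishment starts.
Gain: 13(1 + δ + … + δ^1); loss: 14·δ^2/(1−δ).
No profitable deviation ⇔ 13(1−δ^2) ≤ 14·δ^2, i.e. δ^2 ≥ 13/(13+14) = 13/27.
Hence δ ≥ (13/27)^(1/2) ≈ 0.694.

0.694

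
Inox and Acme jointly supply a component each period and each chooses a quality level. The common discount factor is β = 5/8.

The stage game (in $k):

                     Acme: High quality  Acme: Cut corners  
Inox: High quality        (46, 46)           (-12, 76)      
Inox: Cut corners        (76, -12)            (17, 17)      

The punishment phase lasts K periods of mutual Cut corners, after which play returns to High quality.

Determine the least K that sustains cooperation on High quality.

3

No profitable deviation requires (46−17)(β+…+β^K) ≥ 76−46, i.e. β+…+β^K ≥ 30/29 ≈ 1.0345.
With β = 5/8, the partial sums are K=1: 0.6250, K=2: 1.0156, K=3: 1.2598.
K = 3 is the first length at which the sum reaches 1.0345.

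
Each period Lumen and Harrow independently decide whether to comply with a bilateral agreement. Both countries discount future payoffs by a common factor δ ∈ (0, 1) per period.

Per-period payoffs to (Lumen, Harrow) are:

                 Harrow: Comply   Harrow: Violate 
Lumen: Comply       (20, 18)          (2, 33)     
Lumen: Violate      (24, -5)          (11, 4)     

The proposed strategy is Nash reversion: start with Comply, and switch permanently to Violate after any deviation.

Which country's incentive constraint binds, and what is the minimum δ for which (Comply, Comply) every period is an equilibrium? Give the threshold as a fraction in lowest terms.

Harrow; δ ≥ 15/29

Lumen's threshold: (24−20)/(24−11) = 4/13.
Harrow's threshold: (33−18)/(33−4) = 15/29.
4/13 < 15/29, so Harrow binds and δ* = 15/29.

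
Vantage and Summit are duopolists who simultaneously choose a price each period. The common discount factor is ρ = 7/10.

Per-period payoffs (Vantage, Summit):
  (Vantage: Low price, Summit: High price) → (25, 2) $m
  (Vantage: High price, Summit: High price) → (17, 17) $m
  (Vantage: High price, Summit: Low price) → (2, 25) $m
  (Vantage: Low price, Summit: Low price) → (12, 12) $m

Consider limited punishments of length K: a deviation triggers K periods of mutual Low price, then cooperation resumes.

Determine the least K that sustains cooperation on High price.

4

Need Σ_{k=1}^{K} ρ^k ≥ (25−17)/(17−12) = 1.6000 at ρ = 7/10.
At K = 3 the sum is 1.5330 < 1.6000; at K = 4 it is 1.7731 ≥ 1.6000.
So the minimum punishment length is K = 4.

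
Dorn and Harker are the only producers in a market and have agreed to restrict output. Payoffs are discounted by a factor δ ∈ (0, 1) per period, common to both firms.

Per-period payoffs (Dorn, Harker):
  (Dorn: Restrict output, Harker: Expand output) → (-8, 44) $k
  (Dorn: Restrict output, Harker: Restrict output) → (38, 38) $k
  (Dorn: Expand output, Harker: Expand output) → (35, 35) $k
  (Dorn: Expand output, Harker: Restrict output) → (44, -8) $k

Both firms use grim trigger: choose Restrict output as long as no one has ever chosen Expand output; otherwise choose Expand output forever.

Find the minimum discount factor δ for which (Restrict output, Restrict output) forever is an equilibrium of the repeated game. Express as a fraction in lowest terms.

2/3

Under grim trigger the critical discount factor is (T−C)/(T−P) with T = 44, C = 38, P = 35.
δ* = (44−38)/(44−35) = 6/9 = 2/3.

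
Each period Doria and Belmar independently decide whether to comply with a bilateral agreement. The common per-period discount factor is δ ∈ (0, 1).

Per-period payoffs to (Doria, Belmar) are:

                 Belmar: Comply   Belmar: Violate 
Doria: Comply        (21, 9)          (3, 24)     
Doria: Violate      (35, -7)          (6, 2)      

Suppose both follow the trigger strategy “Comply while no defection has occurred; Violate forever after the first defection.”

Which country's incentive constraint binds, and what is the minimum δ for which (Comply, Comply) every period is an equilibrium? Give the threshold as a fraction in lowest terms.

Doria's threshold: (35−21)/(35−6) = 14/29.
Belmar's threshold: (24−9)/(24−2) = 15/22.
14/29 < 15/22, so Belmar binds and δ* = 15/22.

Belmar; δ ≥ 15/22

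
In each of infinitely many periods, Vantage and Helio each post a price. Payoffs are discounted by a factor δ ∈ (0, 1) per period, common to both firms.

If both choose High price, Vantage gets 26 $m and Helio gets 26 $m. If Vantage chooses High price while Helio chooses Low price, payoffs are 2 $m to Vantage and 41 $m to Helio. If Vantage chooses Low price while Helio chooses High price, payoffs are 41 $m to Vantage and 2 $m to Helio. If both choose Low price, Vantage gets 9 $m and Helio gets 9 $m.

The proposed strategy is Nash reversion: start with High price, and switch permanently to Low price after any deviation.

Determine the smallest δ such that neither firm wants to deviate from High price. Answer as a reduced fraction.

26/(1−δ) ≥ 41 + 9δ/(1−δ)
26 ≥ 41 − 32δ
δ ≥ 15/32.

15/32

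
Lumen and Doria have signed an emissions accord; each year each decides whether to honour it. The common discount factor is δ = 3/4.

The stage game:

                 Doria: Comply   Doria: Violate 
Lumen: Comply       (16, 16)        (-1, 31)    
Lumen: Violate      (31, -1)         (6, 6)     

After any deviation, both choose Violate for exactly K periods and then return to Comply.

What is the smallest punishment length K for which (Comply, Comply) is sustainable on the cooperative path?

Need Σ_{k=1}^{K} δ^k ≥ (31−16)/(16−6) = 1.5000 at δ = 3/4.
At K = 2 the sum is 1.3125 < 1.5000; at K = 3 it is 1.7344 ≥ 1.5000.
So the minimum punishment length is K = 3.

3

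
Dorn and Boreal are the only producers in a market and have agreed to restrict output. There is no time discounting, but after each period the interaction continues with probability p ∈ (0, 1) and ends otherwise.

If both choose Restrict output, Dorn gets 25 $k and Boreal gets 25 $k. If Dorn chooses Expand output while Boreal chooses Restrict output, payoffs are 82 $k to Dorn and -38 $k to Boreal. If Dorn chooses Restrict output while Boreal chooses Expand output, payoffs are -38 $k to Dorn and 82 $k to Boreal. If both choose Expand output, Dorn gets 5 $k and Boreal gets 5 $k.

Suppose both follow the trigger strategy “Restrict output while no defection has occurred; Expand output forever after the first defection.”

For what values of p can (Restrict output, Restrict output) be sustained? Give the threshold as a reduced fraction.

57/77

Expected cooperation value is 25 + p·25 + p²·25 + … = 25/(1−p); deviation gives 82 + p·5/(1−p).
25 ≥ 82(1−p) + 5p ⇒ 77p ≥ 57 ⇒ p ≥ 57/77.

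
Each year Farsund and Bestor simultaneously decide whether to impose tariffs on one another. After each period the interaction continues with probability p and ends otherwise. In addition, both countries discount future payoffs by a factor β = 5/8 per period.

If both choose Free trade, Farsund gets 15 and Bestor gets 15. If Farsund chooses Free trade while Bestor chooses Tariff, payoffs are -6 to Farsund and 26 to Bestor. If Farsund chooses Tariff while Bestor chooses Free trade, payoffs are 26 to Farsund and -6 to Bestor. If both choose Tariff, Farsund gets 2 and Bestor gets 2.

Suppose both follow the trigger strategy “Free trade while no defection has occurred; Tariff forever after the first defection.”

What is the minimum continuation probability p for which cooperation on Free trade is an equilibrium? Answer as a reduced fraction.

Expected continuation weight on next period's payoff is β·p = 5/8·p, which plays the role of the discount factor.
Cooperation requires 5/8·p ≥ (26−15)/(26−2) = 11/24, hence p ≥ 11/15.

11/15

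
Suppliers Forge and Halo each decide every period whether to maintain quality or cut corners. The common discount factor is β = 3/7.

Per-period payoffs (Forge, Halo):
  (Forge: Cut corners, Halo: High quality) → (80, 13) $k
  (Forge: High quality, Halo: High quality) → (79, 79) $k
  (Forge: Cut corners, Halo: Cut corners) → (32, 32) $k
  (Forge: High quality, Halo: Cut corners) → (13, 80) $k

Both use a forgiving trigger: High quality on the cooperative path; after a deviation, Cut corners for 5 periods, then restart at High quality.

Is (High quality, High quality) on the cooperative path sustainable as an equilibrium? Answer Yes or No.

Yes

A one-shot deviation gives 80 now, then 32 for 5 periods, then back to 79.
Gain from deviating: (80−79) today; loss: (79−32) in each of the next 5 periods.
No-deviation condition: (79−32)(β+…+β^5) ≥ 80−79, i.e. β+…+β^5 ≥ 1/47.
At β = 3/7: β+…+β^5 = 0.7392 ≥ 0.0213.
So cooperation is sustainable.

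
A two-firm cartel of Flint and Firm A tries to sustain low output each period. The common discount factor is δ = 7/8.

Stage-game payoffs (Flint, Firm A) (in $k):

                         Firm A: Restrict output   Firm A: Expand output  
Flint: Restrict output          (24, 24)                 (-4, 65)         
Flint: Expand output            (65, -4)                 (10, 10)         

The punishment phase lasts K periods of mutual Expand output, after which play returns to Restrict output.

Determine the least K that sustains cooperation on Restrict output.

5

IC: δ(1−δ^K)/(1−δ) ≥ (65−24)/(24−10) = 41/14.
With δ = 7/8: need 1 − δ^K ≥ 41/14·(1−7/8)/(7/8), i.e. δ^K ≤ 0.5816.
Since (7/8)^4 = 0.5862 and (7/8)^5 = 0.5129, the smallest such K is 5.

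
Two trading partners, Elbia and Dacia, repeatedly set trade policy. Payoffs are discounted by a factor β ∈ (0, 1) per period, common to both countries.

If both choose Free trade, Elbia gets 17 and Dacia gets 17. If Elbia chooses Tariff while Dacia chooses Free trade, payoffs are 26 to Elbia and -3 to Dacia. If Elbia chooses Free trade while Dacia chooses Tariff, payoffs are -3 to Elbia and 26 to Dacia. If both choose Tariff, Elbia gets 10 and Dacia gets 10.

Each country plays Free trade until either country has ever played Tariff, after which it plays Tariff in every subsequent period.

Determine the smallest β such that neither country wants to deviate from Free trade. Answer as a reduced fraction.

Under grim trigger the critical discount factor is (T−C)/(T−P) with T = 26, C = 17, P = 10.
β* = (26−17)/(26−10) = 9/16.

9/16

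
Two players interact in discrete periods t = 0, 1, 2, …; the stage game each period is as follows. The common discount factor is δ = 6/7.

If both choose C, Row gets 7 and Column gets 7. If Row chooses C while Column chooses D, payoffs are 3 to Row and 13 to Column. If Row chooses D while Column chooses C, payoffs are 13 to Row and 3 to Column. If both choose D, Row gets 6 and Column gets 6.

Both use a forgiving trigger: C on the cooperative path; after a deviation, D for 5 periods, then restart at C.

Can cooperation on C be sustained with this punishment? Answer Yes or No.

Comparing payoff streams over the 6 periods until play realigns: cooperate → 7(1+δ+…+δ^5); deviate → 13 + 6(δ+…+δ^5).
Cooperation is sustained iff (7−6)(δ+…+δ^5) ≥ 13−7.
δ+…+δ^5 = 6/7·(1−(6/7)^5)/(1−6/7) = 3.2240, and (13−7)/(7−6) = 6.0000.
3.2240 < 6.0000, so cooperation is not sustainable.

No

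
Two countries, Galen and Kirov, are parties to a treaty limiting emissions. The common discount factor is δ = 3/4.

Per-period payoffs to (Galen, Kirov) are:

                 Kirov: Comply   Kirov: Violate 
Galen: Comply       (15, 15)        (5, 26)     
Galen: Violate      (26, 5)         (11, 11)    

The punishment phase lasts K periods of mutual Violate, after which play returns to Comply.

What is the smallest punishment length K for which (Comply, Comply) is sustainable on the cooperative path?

9

IC: δ(1−δ^K)/(1−δ) ≥ (26−15)/(15−11) = 11/4.
With δ = 3/4: need 1 − δ^K ≥ 11/4·(1−3/4)/(3/4), i.e. δ^K ≤ 0.0833.
Since (3/4)^8 = 0.1001 and (3/4)^9 = 0.0751, the smallest such K is 9.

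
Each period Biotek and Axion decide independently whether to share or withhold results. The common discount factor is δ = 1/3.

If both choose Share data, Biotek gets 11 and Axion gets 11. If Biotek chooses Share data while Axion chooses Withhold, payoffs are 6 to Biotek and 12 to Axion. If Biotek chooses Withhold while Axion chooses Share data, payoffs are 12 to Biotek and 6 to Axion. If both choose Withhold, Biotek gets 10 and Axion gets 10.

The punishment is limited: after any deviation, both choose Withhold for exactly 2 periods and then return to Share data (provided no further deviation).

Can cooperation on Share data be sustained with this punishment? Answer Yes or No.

Comparing payoff streams over the 3 periods until play realigns: cooperate → 11(1+δ+…+δ^2); deviate → 12 + 10(δ+…+δ^2).
Cooperation is sustained iff (11−10)(δ+…+δ^2) ≥ 12−11.
δ+…+δ^2 = 1/3·(1−(1/3)^2)/(1−1/3) = 0.4444, and (12−11)/(11−10) = 1.0000.
0.4444 < 1.0000, so cooperation is not sustainable.

No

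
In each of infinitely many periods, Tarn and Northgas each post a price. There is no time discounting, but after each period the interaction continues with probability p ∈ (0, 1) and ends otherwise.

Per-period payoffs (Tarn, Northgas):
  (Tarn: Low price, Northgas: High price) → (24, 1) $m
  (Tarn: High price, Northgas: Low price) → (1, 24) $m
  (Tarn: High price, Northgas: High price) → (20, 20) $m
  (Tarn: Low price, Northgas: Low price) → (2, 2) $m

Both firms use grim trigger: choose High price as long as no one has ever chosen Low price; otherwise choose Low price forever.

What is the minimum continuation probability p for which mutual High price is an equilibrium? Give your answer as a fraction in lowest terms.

With no time discounting, the continuation probability p plays the role of the discount factor.
Grim-trigger IC: 20/(1−p) ≥ 24 + 2p/(1−p) ⇒ p ≥ (24−20)/(24−2) = 2/11.

2/11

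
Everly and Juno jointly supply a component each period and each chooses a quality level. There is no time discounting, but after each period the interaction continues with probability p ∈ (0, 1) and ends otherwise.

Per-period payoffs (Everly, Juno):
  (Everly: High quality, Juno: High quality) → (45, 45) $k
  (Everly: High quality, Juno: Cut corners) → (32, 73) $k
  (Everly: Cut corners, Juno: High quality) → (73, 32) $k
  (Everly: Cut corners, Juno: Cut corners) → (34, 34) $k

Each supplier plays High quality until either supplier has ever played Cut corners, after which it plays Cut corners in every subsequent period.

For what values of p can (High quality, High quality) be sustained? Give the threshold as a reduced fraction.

28/39

With no time discounting, the continuation probability p plays the role of the discount factor.
Grim-trigger IC: 45/(1−p) ≥ 73 + 34p/(1−p) ⇒ p ≥ (73−45)/(73−34) = 28/39.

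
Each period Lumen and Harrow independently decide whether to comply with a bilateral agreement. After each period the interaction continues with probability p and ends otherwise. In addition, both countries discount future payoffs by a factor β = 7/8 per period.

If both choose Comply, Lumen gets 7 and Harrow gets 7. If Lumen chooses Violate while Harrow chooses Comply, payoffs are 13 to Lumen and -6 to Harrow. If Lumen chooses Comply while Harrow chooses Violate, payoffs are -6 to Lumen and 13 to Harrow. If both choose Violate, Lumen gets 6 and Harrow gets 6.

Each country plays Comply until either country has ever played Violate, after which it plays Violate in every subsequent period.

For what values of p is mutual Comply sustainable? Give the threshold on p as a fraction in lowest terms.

48/49

Expected continuation weight on next period's payoff is β·p = 7/8·p, which plays the role of the discount factor.
Cooperation requires 7/8·p ≥ (13−7)/(13−6) = 6/7, hence p ≥ 48/49.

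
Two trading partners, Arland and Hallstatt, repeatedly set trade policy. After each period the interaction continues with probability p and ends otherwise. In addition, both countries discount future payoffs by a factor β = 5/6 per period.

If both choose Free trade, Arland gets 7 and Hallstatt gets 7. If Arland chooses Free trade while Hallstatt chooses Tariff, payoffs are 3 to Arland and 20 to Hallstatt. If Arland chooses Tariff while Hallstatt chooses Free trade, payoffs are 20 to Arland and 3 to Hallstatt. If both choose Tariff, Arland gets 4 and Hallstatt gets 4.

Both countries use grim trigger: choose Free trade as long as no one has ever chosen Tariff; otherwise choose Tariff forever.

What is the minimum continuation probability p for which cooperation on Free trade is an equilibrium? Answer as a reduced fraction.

With continuation probability p and discount β, the effective per-period discount factor is βp.
Grim-trigger IC: βp ≥ (20−7)/(20−4) = 13/16.
So p ≥ (13/16)/(5/6) = 39/40.

39/40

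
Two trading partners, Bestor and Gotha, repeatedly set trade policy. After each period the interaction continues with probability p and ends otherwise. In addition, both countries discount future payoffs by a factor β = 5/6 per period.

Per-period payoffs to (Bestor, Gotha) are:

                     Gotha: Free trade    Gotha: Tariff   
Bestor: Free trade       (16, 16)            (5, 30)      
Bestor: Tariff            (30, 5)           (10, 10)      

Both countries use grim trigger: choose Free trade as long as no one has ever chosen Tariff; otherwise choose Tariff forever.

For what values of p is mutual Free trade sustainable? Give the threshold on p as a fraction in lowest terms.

With continuation probability p and discount β, the effective per-period discount factor is βp.
Grim-trigger IC: βp ≥ (30−16)/(30−10) = 7/10.
So p ≥ (7/10)/(5/6) = 21/25.

21/25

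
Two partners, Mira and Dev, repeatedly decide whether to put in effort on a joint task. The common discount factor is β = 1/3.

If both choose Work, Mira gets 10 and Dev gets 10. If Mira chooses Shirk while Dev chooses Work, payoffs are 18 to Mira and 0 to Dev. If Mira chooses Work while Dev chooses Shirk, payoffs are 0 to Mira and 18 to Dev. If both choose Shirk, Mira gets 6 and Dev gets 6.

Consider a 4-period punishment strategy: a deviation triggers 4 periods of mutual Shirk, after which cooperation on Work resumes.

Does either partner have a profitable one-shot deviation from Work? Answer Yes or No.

Yes

Comparing payoff streams over the 5 periods until play realigns: cooperate → 10(1+β+…+β^4); deviate → 18 + 6(β+…+β^4).
Cooperation is sustained iff (10−6)(β+…+β^4) ≥ 18−10.
β+…+β^4 = 1/3·(1−(1/3)^4)/(1−1/3) = 0.4938, and (18−10)/(10−6) = 2.0000.
0.4938 < 2.0000, so cooperation is not sustainable.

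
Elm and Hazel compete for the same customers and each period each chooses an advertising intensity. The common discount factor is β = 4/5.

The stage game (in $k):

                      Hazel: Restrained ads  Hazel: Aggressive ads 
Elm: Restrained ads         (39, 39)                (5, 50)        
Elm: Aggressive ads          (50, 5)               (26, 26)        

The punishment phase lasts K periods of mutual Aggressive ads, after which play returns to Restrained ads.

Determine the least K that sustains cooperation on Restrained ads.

2

Need Σ_{k=1}^{K} β^k ≥ (50−39)/(39−26) = 0.8462 at β = 4/5.
At K = 1 the sum is 0.8000 < 0.8462; at K = 2 it is 1.4400 ≥ 0.8462.
So the minimum punishment length is K = 2.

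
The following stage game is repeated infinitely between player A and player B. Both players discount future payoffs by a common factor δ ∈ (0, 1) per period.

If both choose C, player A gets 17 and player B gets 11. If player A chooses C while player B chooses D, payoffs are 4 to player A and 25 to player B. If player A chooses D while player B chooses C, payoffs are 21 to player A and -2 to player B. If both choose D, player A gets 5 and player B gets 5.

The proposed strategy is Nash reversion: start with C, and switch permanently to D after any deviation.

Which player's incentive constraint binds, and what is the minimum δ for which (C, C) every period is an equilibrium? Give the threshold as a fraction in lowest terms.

For player A: deviation gain 21−17 = 4, per-period punishment loss 17−5 = 12. IC gives δ ≥ 4/16 = 1/4.
For player B: gain 14, loss 6 per period, so δ ≥ 14/20 = 7/10.
The tighter constraint is player B's, so cooperation needs δ ≥ 7/10.

player B; δ ≥ 7/10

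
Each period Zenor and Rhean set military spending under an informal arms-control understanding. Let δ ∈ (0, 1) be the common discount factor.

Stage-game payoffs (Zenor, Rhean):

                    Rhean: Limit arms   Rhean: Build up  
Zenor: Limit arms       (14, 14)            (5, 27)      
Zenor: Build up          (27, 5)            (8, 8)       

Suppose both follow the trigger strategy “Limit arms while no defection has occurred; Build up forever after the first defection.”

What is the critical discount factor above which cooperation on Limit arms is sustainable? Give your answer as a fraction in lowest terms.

One-period gain from deviating is 27 − 14 = 13. The loss is 14 − 8 = 6 in every subsequent period, with present value 6·δ/(1−δ).
Deviation is unprofitable when 6·δ/(1−δ) ≥ 13, i.e. δ/(1−δ) ≥ 13/6.
Equivalently δ ≥ 13/(13+6) = 13/19.

13/19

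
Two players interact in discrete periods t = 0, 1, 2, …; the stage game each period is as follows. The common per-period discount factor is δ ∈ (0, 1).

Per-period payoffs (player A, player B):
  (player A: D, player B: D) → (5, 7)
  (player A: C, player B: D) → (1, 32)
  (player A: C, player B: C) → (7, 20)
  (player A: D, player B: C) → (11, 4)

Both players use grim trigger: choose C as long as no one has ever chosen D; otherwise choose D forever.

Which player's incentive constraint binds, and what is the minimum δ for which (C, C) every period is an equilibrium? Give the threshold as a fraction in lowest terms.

player A; δ ≥ 2/3

For player A: deviation gain 11−7 = 4, per-period punishment loss 7−5 = 2. IC gives δ ≥ 4/6 = 2/3.
For player B: gain 12, loss 13 per period, so δ ≥ 12/25.
The tighter constraint is player A's, so cooperation needs δ ≥ 2/3.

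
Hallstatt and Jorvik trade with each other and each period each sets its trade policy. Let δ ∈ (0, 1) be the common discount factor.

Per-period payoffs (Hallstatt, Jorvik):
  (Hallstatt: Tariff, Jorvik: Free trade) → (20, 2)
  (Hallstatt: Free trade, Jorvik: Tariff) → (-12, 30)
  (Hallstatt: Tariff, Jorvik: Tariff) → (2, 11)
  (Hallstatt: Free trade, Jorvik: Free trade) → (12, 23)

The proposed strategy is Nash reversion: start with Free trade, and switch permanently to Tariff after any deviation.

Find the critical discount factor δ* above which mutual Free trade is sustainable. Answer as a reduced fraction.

4/9

For Hallstatt: deviation gain 20−12 = 8, per-period punishment loss 12−2 = 10. IC gives δ ≥ 8/18 = 4/9.
For Jorvik: gain 7, loss 12 per period, so δ ≥ 7/19.
The tighter constraint is Hallstatt's, so cooperation needs δ ≥ 4/9.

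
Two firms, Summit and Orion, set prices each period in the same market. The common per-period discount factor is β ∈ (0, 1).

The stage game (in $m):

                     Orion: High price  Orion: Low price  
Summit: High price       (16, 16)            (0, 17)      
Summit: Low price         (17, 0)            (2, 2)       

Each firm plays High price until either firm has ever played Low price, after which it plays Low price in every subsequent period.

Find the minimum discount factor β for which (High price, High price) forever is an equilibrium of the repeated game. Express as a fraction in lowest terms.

1/15

One-period gain from deviating is 17 − 16 = 1. The loss is 16 − 2 = 14 in every subsequent period, with present value 14·β/(1−β).
Deviation is unprofitable when 14·β/(1−β) ≥ 1, i.e. β/(1−β) ≥ 1/14.
Equivalently β ≥ 1/(1+14) = 1/15.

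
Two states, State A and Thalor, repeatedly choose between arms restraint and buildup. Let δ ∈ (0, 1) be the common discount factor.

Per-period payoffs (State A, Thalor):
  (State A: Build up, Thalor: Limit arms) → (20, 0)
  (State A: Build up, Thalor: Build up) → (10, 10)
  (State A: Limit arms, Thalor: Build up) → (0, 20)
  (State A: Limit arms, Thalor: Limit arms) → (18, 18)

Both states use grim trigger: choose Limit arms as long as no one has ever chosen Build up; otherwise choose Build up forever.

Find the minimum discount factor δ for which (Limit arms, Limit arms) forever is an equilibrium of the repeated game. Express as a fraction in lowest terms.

18/(1−δ) ≥ 20 + 10δ/(1−δ)
18 ≥ 20 − 10δ
δ ≥ 2/10 = 1/5.

1/5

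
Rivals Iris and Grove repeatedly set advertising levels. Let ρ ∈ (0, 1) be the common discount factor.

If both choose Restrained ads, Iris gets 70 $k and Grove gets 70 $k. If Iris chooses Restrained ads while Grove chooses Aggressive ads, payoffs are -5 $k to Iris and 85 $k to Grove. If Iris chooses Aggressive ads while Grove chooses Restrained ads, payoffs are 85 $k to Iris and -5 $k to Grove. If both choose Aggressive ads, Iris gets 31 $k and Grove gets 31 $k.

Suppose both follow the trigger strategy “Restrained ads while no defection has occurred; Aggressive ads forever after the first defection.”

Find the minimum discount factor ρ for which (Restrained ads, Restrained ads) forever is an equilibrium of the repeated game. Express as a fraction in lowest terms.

5/18

Under grim trigger the critical discount factor is (T−C)/(T−P) with T = 85, C = 70, P = 31.
ρ* = (85−70)/(85−31) = 15/54 = 5/18.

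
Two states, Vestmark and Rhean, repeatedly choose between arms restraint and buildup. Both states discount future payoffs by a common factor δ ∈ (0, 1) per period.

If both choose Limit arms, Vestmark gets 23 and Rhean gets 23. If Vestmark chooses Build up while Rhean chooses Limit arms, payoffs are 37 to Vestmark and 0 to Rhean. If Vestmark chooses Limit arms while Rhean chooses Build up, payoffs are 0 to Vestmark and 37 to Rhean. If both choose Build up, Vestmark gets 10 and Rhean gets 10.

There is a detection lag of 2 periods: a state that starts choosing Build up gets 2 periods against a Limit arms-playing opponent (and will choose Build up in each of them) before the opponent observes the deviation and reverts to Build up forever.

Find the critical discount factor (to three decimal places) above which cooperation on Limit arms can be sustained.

0.720

Deviating for the 2 undetected periods gains 37−23 = 14 per period over cooperation, then loses 23−10 = 13 per period forever once punishment starts.
Gain: 14(1 + δ + … + δ^1); loss: 13·δ^2/(1−δ).
No profitable deviation ⇔ 14(1−δ^2) ≤ 13·δ^2, i.e. δ^2 ≥ 14/(14+13) = 14/27.
Hence δ ≥ (14/27)^(1/2) ≈ 0.720.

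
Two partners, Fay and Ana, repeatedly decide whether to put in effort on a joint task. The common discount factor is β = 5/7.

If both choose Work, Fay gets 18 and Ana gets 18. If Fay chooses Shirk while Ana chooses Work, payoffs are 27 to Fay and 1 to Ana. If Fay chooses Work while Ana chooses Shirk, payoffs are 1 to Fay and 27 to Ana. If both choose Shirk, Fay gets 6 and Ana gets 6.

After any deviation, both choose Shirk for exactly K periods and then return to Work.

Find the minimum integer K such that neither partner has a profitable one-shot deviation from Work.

No profitable deviation requires (18−6)(β+…+β^K) ≥ 27−18, i.e. β+…+β^K ≥ 3/4 ≈ 0.7500.
With β = 5/7, the partial sums are K=1: 0.7143, K=2: 1.2245.
K = 2 is the first length at which the sum reaches 0.7500.

2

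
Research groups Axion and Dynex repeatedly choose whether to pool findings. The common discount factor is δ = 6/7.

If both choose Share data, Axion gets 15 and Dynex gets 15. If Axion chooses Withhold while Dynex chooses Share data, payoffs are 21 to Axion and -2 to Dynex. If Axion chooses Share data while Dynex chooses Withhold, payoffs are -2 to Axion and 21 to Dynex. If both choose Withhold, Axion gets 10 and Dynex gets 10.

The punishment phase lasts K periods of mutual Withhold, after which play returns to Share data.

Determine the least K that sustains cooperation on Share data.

No profitable deviation requires (15−10)(δ+…+δ^K) ≥ 21−15, i.e. δ+…+δ^K ≥ 6/5 ≈ 1.2000.
With δ = 6/7, the partial sums are K=1: 0.8571, K=2: 1.5918.
K = 2 is the first length at which the sum reaches 1.2000.

2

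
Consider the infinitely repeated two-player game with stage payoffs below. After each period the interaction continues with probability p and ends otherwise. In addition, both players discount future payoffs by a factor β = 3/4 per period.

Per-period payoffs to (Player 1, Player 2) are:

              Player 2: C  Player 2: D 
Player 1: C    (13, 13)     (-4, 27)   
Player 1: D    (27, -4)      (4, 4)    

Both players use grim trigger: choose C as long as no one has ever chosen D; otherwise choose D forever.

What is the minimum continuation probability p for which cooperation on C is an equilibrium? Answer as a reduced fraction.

56/69

With continuation probability p and discount β, the effective per-period discount factor is βp.
Grim-trigger IC: βp ≥ (27−13)/(27−4) = 14/23.
So p ≥ (14/23)/(3/4) = 56/69.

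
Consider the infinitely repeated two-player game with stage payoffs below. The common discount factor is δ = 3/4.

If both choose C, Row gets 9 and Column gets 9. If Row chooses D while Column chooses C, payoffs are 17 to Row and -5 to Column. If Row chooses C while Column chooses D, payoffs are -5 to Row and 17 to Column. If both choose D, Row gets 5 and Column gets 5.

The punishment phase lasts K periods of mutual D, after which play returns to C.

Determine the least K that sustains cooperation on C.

4

IC: δ(1−δ^K)/(1−δ) ≥ (17−9)/(9−5) = 2.
With δ = 3/4: need 1 − δ^K ≥ 2·(1−3/4)/(3/4), i.e. δ^K ≤ 0.3333.
Since (3/4)^3 = 0.4219 and (3/4)^4 = 0.3164, the smallest such K is 4.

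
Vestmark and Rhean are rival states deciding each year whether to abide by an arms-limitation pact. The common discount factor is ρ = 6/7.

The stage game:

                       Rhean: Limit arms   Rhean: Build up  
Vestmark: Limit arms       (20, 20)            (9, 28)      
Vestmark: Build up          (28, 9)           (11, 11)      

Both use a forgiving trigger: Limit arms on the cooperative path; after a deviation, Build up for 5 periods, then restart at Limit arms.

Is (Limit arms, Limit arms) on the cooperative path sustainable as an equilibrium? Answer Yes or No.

A one-shot deviation gives 28 now, then 11 for 5 periods, then back to 20.
Gain from deviating: (28−20) today; loss: (20−11) in each of the next 5 periods.
No-deviation condition: (20−11)(ρ+…+ρ^5) ≥ 28−20, i.e. ρ+…+ρ^5 ≥ 8/9.
At ρ = 6/7: ρ+…+ρ^5 = 3.2240 ≥ 0.8889.
So cooperation is sustainable.

Yes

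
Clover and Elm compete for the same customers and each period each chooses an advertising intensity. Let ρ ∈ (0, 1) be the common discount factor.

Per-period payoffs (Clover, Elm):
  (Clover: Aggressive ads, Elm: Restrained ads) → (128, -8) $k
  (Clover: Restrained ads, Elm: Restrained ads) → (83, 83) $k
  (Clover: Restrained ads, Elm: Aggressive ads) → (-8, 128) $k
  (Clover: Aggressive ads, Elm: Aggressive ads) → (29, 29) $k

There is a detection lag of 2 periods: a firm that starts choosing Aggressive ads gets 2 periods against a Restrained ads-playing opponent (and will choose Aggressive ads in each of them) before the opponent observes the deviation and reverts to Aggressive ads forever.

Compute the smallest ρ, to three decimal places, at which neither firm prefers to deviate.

A deviator earns 128 for 2 periods, then 29 forever; cooperating earns 83 forever. Multiplying the IC by (1−ρ):
83 ≥ 128(1−ρ^2) + 29ρ^2, so 99·ρ^2 ≥ 45 and ρ^2 ≥ 5/11.
ρ ≥ (5/11)^(1/2) ≈ 0.674.

0.674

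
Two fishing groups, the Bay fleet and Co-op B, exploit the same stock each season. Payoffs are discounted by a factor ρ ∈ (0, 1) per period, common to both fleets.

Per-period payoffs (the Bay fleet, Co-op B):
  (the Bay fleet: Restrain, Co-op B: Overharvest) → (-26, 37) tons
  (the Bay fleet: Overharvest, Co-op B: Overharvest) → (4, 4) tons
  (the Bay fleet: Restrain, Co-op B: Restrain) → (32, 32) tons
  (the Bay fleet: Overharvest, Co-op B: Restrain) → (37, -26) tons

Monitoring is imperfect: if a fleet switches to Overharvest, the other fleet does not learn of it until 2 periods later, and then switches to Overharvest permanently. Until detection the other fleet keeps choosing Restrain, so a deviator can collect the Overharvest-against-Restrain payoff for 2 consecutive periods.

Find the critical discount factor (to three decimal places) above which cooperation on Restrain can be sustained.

The best deviation is to choose Overharvest for all 2 undetected periods, earning 37 each, then 4 forever once detected.
Deviation value: 37(1−ρ^2)/(1−ρ) + 4ρ^2/(1−ρ); cooperation value: 32/(1−ρ).
IC: 32 ≥ 37(1−ρ^2) + 4ρ^2 = 37 − 33ρ^2.
So ρ^2 ≥ 5/33, giving ρ ≥ (5/33)^(1/2) ≈ 0.389.

0.389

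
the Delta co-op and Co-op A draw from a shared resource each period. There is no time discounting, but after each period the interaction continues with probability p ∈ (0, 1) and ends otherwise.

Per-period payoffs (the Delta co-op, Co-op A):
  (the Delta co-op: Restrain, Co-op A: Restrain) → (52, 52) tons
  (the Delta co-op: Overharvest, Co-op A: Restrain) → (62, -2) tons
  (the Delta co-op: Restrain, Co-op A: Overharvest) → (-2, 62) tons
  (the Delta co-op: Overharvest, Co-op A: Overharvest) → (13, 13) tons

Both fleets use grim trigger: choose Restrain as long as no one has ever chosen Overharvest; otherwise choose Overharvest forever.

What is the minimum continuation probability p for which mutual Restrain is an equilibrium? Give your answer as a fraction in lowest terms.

10/49

Expected cooperation value is 52 + p·52 + p²·52 + … = 52/(1−p); deviation gives 62 + p·13/(1−p).
52 ≥ 62(1−p) + 13p ⇒ 49p ≥ 10 ⇒ p ≥ 10/49.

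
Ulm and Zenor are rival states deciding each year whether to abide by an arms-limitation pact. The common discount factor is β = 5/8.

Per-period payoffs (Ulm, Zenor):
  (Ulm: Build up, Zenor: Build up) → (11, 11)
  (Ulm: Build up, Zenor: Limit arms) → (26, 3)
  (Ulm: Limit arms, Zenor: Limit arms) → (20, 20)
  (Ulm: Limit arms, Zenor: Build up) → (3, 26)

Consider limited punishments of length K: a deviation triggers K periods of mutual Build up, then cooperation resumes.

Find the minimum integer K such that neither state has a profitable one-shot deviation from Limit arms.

IC: β(1−β^K)/(1−β) ≥ (26−20)/(20−11) = 2/3.
With β = 5/8: need 1 − β^K ≥ 2/3·(1−5/8)/(5/8), i.e. β^K ≤ 0.6000.
Since (5/8)^1 = 0.6250 and (5/8)^2 = 0.3906, the smallest such K is 2.

2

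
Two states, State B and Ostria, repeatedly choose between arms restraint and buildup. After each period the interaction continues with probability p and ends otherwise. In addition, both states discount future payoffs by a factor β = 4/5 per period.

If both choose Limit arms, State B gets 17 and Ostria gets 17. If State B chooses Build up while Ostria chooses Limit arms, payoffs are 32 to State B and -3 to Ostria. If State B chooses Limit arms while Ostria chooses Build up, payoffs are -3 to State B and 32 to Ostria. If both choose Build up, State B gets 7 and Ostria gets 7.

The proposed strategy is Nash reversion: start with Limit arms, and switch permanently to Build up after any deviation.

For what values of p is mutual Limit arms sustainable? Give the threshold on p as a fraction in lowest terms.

3/4

Expected continuation weight on next period's payoff is β·p = 4/5·p, which plays the role of the discount factor.
Cooperation requires 4/5·p ≥ (32−17)/(32−7) = 3/5, hence p ≥ 3/4.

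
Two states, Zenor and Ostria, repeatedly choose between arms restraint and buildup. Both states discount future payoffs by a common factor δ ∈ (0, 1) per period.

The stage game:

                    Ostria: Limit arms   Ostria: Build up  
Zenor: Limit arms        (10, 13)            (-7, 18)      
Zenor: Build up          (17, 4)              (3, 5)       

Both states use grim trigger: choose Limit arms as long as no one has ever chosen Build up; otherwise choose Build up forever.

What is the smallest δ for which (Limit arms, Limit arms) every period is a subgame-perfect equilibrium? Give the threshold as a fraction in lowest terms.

Zenor: cooperation gives 10 each period; deviation gives 17 once then 3 forever.
  10/(1−δ) ≥ 17 + 3δ/(1−δ) ⇒ δ ≥ 7/14 = 1/2.
Ostria: cooperation gives 13 each period; deviation gives 18 once then 5 forever.
  δ ≥ 5/13.
Both must hold, so the binding constraint is Zenor's: δ ≥ 1/2.

1/2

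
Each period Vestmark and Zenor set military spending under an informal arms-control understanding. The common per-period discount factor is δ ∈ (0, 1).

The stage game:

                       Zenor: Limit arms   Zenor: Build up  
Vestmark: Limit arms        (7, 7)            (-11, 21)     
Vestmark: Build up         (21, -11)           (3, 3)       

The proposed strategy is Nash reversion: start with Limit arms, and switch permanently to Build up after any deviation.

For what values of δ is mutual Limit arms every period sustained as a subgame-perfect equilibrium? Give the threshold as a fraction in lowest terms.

7/(1−δ) ≥ 21 + 3δ/(1−δ)
7 ≥ 21 − 18δ
δ ≥ 14/18 = 7/9.

7/9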